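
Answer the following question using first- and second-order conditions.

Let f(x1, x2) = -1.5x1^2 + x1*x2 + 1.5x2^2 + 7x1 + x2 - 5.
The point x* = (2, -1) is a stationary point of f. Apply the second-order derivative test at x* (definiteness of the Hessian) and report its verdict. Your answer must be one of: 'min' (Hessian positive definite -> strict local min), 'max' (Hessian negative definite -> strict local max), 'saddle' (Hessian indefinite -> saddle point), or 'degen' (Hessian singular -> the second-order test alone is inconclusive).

Compute the Hessian H = grad^2 f:
  H = [[-3, 1], [1, 3]]
Verify stationarity: grad f(x*) = H x* + g = (0, 0).
Eigenvalues of H: -3.1623, 3.1623.
Eigenvalues have mixed signs, so H is indefinite -> x* is a saddle point.

saddle


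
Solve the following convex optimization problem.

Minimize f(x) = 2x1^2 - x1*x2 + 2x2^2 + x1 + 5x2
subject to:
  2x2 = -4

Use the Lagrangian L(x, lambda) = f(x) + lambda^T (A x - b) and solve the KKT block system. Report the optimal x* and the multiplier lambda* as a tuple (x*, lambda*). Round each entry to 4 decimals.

Form the Lagrangian:
  L(x, lambda) = (1/2) x^T Q x + c^T x + lambda^T (A x - b)
Stationarity (grad_x L = 0): Q x + c + A^T lambda = 0.
Primal feasibility: A x = b.

This gives the KKT block system:
  [ Q   A^T ] [ x     ]   [-c ]
  [ A    0  ] [ lambda ] = [ b ]

Solving the linear system:
  x*      = (-0.75, -2)
  lambda* = (1.125)
  f(x*)   = -3.125

x* = (-0.75, -2), lambda* = (1.125)


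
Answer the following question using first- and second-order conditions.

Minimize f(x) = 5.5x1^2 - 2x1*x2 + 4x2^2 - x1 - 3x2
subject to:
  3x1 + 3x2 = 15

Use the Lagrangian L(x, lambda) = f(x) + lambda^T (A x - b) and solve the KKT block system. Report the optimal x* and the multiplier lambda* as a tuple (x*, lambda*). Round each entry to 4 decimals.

Form the Lagrangian:
  L(x, lambda) = (1/2) x^T Q x + c^T x + lambda^T (A x - b)
Stationarity (grad_x L = 0): Q x + c + A^T lambda = 0.
Primal feasibility: A x = b.

This gives the KKT block system:
  [ Q   A^T ] [ x     ]   [-c ]
  [ A    0  ] [ lambda ] = [ b ]

Solving the linear system:
  x*      = (2.087, 2.913)
  lambda* = (-5.3768)
  f(x*)   = 34.913

x* = (2.087, 2.913), lambda* = (-5.3768)


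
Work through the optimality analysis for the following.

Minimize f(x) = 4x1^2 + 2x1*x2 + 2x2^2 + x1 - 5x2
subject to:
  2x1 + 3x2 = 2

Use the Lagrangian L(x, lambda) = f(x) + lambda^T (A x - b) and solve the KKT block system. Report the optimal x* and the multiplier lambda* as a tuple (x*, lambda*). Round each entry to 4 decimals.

Form the Lagrangian:
  L(x, lambda) = (1/2) x^T Q x + c^T x + lambda^T (A x - b)
Stationarity (grad_x L = 0): Q x + c + A^T lambda = 0.
Primal feasibility: A x = b.

This gives the KKT block system:
  [ Q   A^T ] [ x     ]   [-c ]
  [ A    0  ] [ lambda ] = [ b ]

Solving the linear system:
  x*      = (-0.5469, 1.0313)
  lambda* = (0.6562)
  f(x*)   = -3.5078

x* = (-0.5469, 1.0313), lambda* = (0.6562)


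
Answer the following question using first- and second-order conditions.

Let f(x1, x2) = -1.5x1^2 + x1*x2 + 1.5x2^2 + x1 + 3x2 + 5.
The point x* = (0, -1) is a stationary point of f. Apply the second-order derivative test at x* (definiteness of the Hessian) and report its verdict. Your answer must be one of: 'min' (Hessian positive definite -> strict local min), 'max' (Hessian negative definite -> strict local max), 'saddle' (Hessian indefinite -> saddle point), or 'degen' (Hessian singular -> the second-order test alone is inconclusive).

Compute the Hessian H = grad^2 f:
  H = [[-3, 1], [1, 3]]
Verify stationarity: grad f(x*) = H x* + g = (0, 0).
Eigenvalues of H: -3.1623, 3.1623.
Eigenvalues have mixed signs, so H is indefinite -> x* is a saddle point.

saddle


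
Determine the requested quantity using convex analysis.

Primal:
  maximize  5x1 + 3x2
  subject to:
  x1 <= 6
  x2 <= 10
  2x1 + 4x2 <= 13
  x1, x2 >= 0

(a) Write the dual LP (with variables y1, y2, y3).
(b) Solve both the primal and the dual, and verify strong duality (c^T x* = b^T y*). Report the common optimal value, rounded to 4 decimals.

The standard primal-dual pair for 'max c^T x s.t. A x <= b, x >= 0' is:
  Dual:  min b^T y  s.t.  A^T y >= c,  y >= 0.

So the dual LP is:
  minimize  6y1 + 10y2 + 13y3
  subject to:
    y1 + 2y3 >= 5
    y2 + 4y3 >= 3
    y1, y2, y3 >= 0

Solving the primal: x* = (6, 0.25).
  primal value c^T x* = 30.75.
Solving the dual: y* = (3.5, 0, 0.75).
  dual value b^T y* = 30.75.
Strong duality: c^T x* = b^T y*. Confirmed.

30.75


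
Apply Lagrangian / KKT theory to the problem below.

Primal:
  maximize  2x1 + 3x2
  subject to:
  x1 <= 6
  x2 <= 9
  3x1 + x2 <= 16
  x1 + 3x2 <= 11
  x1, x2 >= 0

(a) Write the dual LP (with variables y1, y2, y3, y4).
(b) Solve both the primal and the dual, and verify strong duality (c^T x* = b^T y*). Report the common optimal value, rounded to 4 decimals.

The standard primal-dual pair for 'max c^T x s.t. A x <= b, x >= 0' is:
  Dual:  min b^T y  s.t.  A^T y >= c,  y >= 0.

So the dual LP is:
  minimize  6y1 + 9y2 + 16y3 + 11y4
  subject to:
    y1 + 3y3 + y4 >= 2
    y2 + y3 + 3y4 >= 3
    y1, y2, y3, y4 >= 0

Solving the primal: x* = (4.625, 2.125).
  primal value c^T x* = 15.625.
Solving the dual: y* = (0, 0, 0.375, 0.875).
  dual value b^T y* = 15.625.
Strong duality: c^T x* = b^T y*. Confirmed.

15.625


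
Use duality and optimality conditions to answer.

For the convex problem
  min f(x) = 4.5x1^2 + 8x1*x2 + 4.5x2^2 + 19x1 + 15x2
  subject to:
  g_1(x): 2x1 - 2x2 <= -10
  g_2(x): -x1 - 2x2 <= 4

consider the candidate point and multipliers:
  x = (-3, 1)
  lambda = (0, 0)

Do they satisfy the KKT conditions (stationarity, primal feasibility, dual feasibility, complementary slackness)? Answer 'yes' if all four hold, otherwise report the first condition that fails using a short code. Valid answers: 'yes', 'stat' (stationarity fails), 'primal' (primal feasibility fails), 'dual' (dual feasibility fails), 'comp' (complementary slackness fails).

Gradient of f: grad f(x) = Q x + c = (0, 0)
Constraint values g_i(x) = a_i^T x - b_i:
  g_1((-3, 1)) = 2
  g_2((-3, 1)) = -3
Stationarity residual: grad f(x) + sum_i lambda_i a_i = (0, 0)
  -> stationarity OK
Primal feasibility (all g_i <= 0): FAILS
Dual feasibility (all lambda_i >= 0): OK
Complementary slackness (lambda_i * g_i(x) = 0 for all i): OK

Verdict: the first failing condition is primal_feasibility -> primal.

primal


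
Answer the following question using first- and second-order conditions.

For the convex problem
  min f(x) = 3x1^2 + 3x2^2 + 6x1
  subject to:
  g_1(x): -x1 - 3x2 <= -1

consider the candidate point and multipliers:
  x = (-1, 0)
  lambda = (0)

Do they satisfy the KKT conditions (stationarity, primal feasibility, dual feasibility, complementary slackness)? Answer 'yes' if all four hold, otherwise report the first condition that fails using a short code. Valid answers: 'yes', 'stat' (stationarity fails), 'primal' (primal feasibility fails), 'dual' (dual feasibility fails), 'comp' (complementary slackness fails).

Gradient of f: grad f(x) = Q x + c = (0, 0)
Constraint values g_i(x) = a_i^T x - b_i:
  g_1((-1, 0)) = 2
Stationarity residual: grad f(x) + sum_i lambda_i a_i = (0, 0)
  -> stationarity OK
Primal feasibility (all g_i <= 0): FAILS
Dual feasibility (all lambda_i >= 0): OK
Complementary slackness (lambda_i * g_i(x) = 0 for all i): OK

Verdict: the first failing condition is primal_feasibility -> primal.

primal


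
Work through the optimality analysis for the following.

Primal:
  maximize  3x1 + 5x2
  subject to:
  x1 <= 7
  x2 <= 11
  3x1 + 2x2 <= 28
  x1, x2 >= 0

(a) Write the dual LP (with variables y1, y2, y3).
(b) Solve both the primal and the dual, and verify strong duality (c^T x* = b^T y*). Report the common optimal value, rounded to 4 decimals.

The standard primal-dual pair for 'max c^T x s.t. A x <= b, x >= 0' is:
  Dual:  min b^T y  s.t.  A^T y >= c,  y >= 0.

So the dual LP is:
  minimize  7y1 + 11y2 + 28y3
  subject to:
    y1 + 3y3 >= 3
    y2 + 2y3 >= 5
    y1, y2, y3 >= 0

Solving the primal: x* = (2, 11).
  primal value c^T x* = 61.
Solving the dual: y* = (0, 3, 1).
  dual value b^T y* = 61.
Strong duality: c^T x* = b^T y*. Confirmed.

61


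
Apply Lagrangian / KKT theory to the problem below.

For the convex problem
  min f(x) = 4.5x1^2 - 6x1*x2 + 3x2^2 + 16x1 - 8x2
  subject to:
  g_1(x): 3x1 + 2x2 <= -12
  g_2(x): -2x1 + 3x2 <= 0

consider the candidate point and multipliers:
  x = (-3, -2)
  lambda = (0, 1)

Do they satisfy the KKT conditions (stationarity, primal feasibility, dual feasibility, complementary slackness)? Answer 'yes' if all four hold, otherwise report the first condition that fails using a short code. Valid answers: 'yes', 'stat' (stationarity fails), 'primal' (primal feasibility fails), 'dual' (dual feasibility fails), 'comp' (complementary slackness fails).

Gradient of f: grad f(x) = Q x + c = (1, -2)
Constraint values g_i(x) = a_i^T x - b_i:
  g_1((-3, -2)) = -1
  g_2((-3, -2)) = 0
Stationarity residual: grad f(x) + sum_i lambda_i a_i = (-1, 1)
  -> stationarity FAILS
Primal feasibility (all g_i <= 0): OK
Dual feasibility (all lambda_i >= 0): OK
Complementary slackness (lambda_i * g_i(x) = 0 for all i): OK

Verdict: the first failing condition is stationarity -> stat.

stat


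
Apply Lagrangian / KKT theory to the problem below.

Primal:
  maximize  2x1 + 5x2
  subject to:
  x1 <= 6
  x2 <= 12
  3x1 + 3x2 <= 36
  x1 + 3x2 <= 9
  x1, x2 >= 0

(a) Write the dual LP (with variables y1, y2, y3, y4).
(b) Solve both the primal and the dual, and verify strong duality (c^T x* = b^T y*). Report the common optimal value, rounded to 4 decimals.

The standard primal-dual pair for 'max c^T x s.t. A x <= b, x >= 0' is:
  Dual:  min b^T y  s.t.  A^T y >= c,  y >= 0.

So the dual LP is:
  minimize  6y1 + 12y2 + 36y3 + 9y4
  subject to:
    y1 + 3y3 + y4 >= 2
    y2 + 3y3 + 3y4 >= 5
    y1, y2, y3, y4 >= 0

Solving the primal: x* = (6, 1).
  primal value c^T x* = 17.
Solving the dual: y* = (0.3333, 0, 0, 1.6667).
  dual value b^T y* = 17.
Strong duality: c^T x* = b^T y*. Confirmed.

17


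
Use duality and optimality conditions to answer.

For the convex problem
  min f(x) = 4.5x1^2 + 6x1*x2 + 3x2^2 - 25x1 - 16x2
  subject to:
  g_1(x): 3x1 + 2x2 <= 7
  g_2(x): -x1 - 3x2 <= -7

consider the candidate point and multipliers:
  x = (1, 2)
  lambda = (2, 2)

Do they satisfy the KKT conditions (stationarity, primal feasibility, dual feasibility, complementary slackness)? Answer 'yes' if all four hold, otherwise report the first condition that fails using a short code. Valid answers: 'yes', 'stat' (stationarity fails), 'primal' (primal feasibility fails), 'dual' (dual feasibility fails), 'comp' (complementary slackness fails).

Gradient of f: grad f(x) = Q x + c = (-4, 2)
Constraint values g_i(x) = a_i^T x - b_i:
  g_1((1, 2)) = 0
  g_2((1, 2)) = 0
Stationarity residual: grad f(x) + sum_i lambda_i a_i = (0, 0)
  -> stationarity OK
Primal feasibility (all g_i <= 0): OK
Dual feasibility (all lambda_i >= 0): OK
Complementary slackness (lambda_i * g_i(x) = 0 for all i): OK

Verdict: yes, KKT holds.

yes


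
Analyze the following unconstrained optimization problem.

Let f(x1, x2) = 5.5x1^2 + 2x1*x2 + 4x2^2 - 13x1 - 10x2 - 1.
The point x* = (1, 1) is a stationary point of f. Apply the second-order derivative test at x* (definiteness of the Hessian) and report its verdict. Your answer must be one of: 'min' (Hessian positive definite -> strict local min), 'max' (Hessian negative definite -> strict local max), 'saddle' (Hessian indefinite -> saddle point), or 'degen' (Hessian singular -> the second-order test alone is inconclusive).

Compute the Hessian H = grad^2 f:
  H = [[11, 2], [2, 8]]
Verify stationarity: grad f(x*) = H x* + g = (0, 0).
Eigenvalues of H: 7, 12.
Both eigenvalues > 0, so H is positive definite -> x* is a strict local min.

min


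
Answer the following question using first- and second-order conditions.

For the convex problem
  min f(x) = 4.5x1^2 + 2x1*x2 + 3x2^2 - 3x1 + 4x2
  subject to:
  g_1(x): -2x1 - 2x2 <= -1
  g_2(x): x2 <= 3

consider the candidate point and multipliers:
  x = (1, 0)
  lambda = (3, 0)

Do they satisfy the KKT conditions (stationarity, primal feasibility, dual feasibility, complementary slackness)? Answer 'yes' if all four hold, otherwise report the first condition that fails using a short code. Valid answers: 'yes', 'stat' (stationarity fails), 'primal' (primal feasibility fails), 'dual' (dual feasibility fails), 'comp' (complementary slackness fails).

Gradient of f: grad f(x) = Q x + c = (6, 6)
Constraint values g_i(x) = a_i^T x - b_i:
  g_1((1, 0)) = -1
  g_2((1, 0)) = -3
Stationarity residual: grad f(x) + sum_i lambda_i a_i = (0, 0)
  -> stationarity OK
Primal feasibility (all g_i <= 0): OK
Dual feasibility (all lambda_i >= 0): OK
Complementary slackness (lambda_i * g_i(x) = 0 for all i): FAILS

Verdict: the first failing condition is complementary_slackness -> comp.

comp


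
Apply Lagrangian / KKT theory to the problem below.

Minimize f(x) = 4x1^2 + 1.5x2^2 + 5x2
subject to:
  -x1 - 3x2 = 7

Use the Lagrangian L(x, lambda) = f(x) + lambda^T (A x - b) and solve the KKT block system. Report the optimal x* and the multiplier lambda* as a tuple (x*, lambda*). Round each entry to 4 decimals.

Form the Lagrangian:
  L(x, lambda) = (1/2) x^T Q x + c^T x + lambda^T (A x - b)
Stationarity (grad_x L = 0): Q x + c + A^T lambda = 0.
Primal feasibility: A x = b.

This gives the KKT block system:
  [ Q   A^T ] [ x     ]   [-c ]
  [ A    0  ] [ lambda ] = [ b ]

Solving the linear system:
  x*      = (-0.08, -2.3067)
  lambda* = (-0.64)
  f(x*)   = -3.5267

x* = (-0.08, -2.3067), lambda* = (-0.64)


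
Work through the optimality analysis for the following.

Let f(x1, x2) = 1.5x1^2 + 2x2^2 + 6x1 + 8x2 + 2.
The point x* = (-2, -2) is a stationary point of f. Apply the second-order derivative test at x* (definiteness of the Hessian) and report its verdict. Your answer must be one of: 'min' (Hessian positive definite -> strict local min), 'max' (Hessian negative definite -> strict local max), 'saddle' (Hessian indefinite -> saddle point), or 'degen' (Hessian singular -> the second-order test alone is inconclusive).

Compute the Hessian H = grad^2 f:
  H = [[3, 0], [0, 4]]
Verify stationarity: grad f(x*) = H x* + g = (0, 0).
Eigenvalues of H: 3, 4.
Both eigenvalues > 0, so H is positive definite -> x* is a strict local min.

min


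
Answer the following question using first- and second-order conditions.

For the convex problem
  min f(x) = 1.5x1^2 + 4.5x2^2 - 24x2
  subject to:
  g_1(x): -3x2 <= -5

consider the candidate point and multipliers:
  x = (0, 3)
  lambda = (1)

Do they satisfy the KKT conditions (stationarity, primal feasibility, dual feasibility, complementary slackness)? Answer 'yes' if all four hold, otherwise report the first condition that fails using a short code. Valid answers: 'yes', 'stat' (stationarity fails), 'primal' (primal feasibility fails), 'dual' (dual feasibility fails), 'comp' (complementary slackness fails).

Gradient of f: grad f(x) = Q x + c = (0, 3)
Constraint values g_i(x) = a_i^T x - b_i:
  g_1((0, 3)) = -4
Stationarity residual: grad f(x) + sum_i lambda_i a_i = (0, 0)
  -> stationarity OK
Primal feasibility (all g_i <= 0): OK
Dual feasibility (all lambda_i >= 0): OK
Complementary slackness (lambda_i * g_i(x) = 0 for all i): FAILS

Verdict: the first failing condition is complementary_slackness -> comp.

comp


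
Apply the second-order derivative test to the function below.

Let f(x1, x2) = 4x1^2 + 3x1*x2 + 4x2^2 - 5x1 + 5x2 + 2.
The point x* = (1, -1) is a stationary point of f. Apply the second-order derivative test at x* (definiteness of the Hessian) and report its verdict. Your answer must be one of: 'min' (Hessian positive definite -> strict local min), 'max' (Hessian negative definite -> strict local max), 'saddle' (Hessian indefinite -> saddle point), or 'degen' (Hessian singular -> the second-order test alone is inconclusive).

Compute the Hessian H = grad^2 f:
  H = [[8, 3], [3, 8]]
Verify stationarity: grad f(x*) = H x* + g = (0, 0).
Eigenvalues of H: 5, 11.
Both eigenvalues > 0, so H is positive definite -> x* is a strict local min.

min


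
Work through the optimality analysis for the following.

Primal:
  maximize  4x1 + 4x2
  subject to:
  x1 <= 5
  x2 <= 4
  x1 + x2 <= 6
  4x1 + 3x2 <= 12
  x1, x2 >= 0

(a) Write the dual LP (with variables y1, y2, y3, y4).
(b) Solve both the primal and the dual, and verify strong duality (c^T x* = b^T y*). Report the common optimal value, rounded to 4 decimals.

The standard primal-dual pair for 'max c^T x s.t. A x <= b, x >= 0' is:
  Dual:  min b^T y  s.t.  A^T y >= c,  y >= 0.

So the dual LP is:
  minimize  5y1 + 4y2 + 6y3 + 12y4
  subject to:
    y1 + y3 + 4y4 >= 4
    y2 + y3 + 3y4 >= 4
    y1, y2, y3, y4 >= 0

Solving the primal: x* = (0, 4).
  primal value c^T x* = 16.
Solving the dual: y* = (0, 1, 0, 1).
  dual value b^T y* = 16.
Strong duality: c^T x* = b^T y*. Confirmed.

16


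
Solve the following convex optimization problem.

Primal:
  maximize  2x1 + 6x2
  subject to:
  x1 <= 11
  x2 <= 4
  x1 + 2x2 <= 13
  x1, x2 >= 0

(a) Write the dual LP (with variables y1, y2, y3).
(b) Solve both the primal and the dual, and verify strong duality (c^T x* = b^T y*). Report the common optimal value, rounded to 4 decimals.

The standard primal-dual pair for 'max c^T x s.t. A x <= b, x >= 0' is:
  Dual:  min b^T y  s.t.  A^T y >= c,  y >= 0.

So the dual LP is:
  minimize  11y1 + 4y2 + 13y3
  subject to:
    y1 + y3 >= 2
    y2 + 2y3 >= 6
    y1, y2, y3 >= 0

Solving the primal: x* = (5, 4).
  primal value c^T x* = 34.
Solving the dual: y* = (0, 2, 2).
  dual value b^T y* = 34.
Strong duality: c^T x* = b^T y*. Confirmed.

34


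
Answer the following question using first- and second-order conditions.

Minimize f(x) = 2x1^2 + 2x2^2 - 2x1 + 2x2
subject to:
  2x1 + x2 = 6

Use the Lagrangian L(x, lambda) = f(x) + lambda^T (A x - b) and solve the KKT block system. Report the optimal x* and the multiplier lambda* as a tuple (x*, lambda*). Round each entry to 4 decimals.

Form the Lagrangian:
  L(x, lambda) = (1/2) x^T Q x + c^T x + lambda^T (A x - b)
Stationarity (grad_x L = 0): Q x + c + A^T lambda = 0.
Primal feasibility: A x = b.

This gives the KKT block system:
  [ Q   A^T ] [ x     ]   [-c ]
  [ A    0  ] [ lambda ] = [ b ]

Solving the linear system:
  x*      = (2.7, 0.6)
  lambda* = (-4.4)
  f(x*)   = 11.1

x* = (2.7, 0.6), lambda* = (-4.4)


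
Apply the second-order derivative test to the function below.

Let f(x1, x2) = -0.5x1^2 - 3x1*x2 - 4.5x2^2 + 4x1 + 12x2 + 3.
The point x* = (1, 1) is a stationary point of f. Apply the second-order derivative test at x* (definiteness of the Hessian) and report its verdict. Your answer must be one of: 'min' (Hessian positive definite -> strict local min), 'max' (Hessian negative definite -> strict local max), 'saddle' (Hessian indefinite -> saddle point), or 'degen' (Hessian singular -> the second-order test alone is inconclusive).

Compute the Hessian H = grad^2 f:
  H = [[-1, -3], [-3, -9]]
Verify stationarity: grad f(x*) = H x* + g = (0, 0).
Eigenvalues of H: -10, 0.
H has a zero eigenvalue (singular; negative semidefinite but not definite), so H is neither positive definite, negative definite, nor indefinite. The second-order test alone is inconclusive -> degen.
(Indeed, f is constant along the null direction of H through x*, so x* is not a strict local extremum.)

degen


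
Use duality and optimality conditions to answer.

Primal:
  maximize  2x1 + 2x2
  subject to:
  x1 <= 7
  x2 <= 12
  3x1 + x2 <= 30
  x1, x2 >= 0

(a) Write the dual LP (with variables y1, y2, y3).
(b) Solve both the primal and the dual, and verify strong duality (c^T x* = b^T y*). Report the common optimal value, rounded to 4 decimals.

The standard primal-dual pair for 'max c^T x s.t. A x <= b, x >= 0' is:
  Dual:  min b^T y  s.t.  A^T y >= c,  y >= 0.

So the dual LP is:
  minimize  7y1 + 12y2 + 30y3
  subject to:
    y1 + 3y3 >= 2
    y2 + y3 >= 2
    y1, y2, y3 >= 0

Solving the primal: x* = (6, 12).
  primal value c^T x* = 36.
Solving the dual: y* = (0, 1.3333, 0.6667).
  dual value b^T y* = 36.
Strong duality: c^T x* = b^T y*. Confirmed.

36


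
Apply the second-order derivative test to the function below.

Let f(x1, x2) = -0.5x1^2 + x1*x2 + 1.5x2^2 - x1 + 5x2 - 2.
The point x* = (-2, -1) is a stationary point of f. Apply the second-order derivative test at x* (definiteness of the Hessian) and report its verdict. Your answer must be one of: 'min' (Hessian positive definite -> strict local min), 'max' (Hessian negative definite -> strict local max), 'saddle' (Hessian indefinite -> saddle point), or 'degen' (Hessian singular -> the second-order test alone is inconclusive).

Compute the Hessian H = grad^2 f:
  H = [[-1, 1], [1, 3]]
Verify stationarity: grad f(x*) = H x* + g = (0, 0).
Eigenvalues of H: -1.2361, 3.2361.
Eigenvalues have mixed signs, so H is indefinite -> x* is a saddle point.

saddle


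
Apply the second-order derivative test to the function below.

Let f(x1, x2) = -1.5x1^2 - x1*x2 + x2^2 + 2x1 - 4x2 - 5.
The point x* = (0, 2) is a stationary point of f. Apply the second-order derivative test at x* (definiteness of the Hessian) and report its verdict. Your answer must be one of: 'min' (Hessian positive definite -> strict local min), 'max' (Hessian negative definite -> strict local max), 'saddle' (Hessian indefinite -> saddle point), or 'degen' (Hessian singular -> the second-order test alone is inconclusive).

Compute the Hessian H = grad^2 f:
  H = [[-3, -1], [-1, 2]]
Verify stationarity: grad f(x*) = H x* + g = (0, 0).
Eigenvalues of H: -3.1926, 2.1926.
Eigenvalues have mixed signs, so H is indefinite -> x* is a saddle point.

saddle


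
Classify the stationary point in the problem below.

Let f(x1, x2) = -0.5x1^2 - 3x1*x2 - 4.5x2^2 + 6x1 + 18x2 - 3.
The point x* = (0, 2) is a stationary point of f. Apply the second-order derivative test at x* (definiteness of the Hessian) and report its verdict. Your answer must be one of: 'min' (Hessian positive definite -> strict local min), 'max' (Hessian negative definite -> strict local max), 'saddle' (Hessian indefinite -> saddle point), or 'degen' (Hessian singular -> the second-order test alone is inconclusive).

Compute the Hessian H = grad^2 f:
  H = [[-1, -3], [-3, -9]]
Verify stationarity: grad f(x*) = H x* + g = (0, 0).
Eigenvalues of H: -10, 0.
H has a zero eigenvalue (singular; negative semidefinite but not definite), so H is neither positive definite, negative definite, nor indefinite. The second-order test alone is inconclusive -> degen.
(Indeed, f is constant along the null direction of H through x*, so x* is not a strict local extremum.)

degen


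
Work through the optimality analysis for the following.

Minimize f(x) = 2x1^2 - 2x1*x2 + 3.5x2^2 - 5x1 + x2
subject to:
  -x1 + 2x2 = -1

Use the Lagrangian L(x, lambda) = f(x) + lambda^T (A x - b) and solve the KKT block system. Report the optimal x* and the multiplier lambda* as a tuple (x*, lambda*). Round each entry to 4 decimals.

Form the Lagrangian:
  L(x, lambda) = (1/2) x^T Q x + c^T x + lambda^T (A x - b)
Stationarity (grad_x L = 0): Q x + c + A^T lambda = 0.
Primal feasibility: A x = b.

This gives the KKT block system:
  [ Q   A^T ] [ x     ]   [-c ]
  [ A    0  ] [ lambda ] = [ b ]

Solving the linear system:
  x*      = (1.4, 0.2)
  lambda* = (0.2)
  f(x*)   = -3.3

x* = (1.4, 0.2), lambda* = (0.2)


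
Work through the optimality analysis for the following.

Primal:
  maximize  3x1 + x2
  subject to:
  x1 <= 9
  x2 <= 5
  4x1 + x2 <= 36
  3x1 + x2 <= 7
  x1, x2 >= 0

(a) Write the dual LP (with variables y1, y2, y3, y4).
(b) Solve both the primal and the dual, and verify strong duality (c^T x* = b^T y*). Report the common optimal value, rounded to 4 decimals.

The standard primal-dual pair for 'max c^T x s.t. A x <= b, x >= 0' is:
  Dual:  min b^T y  s.t.  A^T y >= c,  y >= 0.

So the dual LP is:
  minimize  9y1 + 5y2 + 36y3 + 7y4
  subject to:
    y1 + 4y3 + 3y4 >= 3
    y2 + y3 + y4 >= 1
    y1, y2, y3, y4 >= 0

Solving the primal: x* = (2.3333, 0).
  primal value c^T x* = 7.
Solving the dual: y* = (0, 0, 0, 1).
  dual value b^T y* = 7.
Strong duality: c^T x* = b^T y*. Confirmed.

7


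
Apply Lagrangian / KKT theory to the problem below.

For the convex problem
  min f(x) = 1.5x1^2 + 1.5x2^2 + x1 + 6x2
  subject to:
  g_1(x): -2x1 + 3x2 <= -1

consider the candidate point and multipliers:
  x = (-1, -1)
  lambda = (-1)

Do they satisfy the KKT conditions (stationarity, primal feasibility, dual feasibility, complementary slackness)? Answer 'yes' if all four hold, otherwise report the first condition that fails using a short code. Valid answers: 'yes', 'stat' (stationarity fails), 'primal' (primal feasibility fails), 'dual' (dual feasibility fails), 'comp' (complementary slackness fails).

Gradient of f: grad f(x) = Q x + c = (-2, 3)
Constraint values g_i(x) = a_i^T x - b_i:
  g_1((-1, -1)) = 0
Stationarity residual: grad f(x) + sum_i lambda_i a_i = (0, 0)
  -> stationarity OK
Primal feasibility (all g_i <= 0): OK
Dual feasibility (all lambda_i >= 0): FAILS
Complementary slackness (lambda_i * g_i(x) = 0 for all i): OK

Verdict: the first failing condition is dual_feasibility -> dual.

dual


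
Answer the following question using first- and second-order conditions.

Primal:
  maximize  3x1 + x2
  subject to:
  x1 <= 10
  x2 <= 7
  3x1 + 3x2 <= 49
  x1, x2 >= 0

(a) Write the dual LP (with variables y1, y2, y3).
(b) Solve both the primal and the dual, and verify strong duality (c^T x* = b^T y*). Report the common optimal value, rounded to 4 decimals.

The standard primal-dual pair for 'max c^T x s.t. A x <= b, x >= 0' is:
  Dual:  min b^T y  s.t.  A^T y >= c,  y >= 0.

So the dual LP is:
  minimize  10y1 + 7y2 + 49y3
  subject to:
    y1 + 3y3 >= 3
    y2 + 3y3 >= 1
    y1, y2, y3 >= 0

Solving the primal: x* = (10, 6.3333).
  primal value c^T x* = 36.3333.
Solving the dual: y* = (2, 0, 0.3333).
  dual value b^T y* = 36.3333.
Strong duality: c^T x* = b^T y*. Confirmed.

36.3333


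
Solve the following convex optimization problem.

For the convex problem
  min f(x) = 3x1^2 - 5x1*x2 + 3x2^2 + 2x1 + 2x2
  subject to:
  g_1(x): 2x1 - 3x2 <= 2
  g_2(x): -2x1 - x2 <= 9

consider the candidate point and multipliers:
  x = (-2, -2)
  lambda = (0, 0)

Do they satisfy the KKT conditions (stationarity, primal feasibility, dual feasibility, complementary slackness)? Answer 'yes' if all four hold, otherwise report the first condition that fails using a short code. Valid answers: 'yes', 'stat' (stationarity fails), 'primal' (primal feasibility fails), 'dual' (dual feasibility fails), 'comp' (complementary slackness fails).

Gradient of f: grad f(x) = Q x + c = (0, 0)
Constraint values g_i(x) = a_i^T x - b_i:
  g_1((-2, -2)) = 0
  g_2((-2, -2)) = -3
Stationarity residual: grad f(x) + sum_i lambda_i a_i = (0, 0)
  -> stationarity OK
Primal feasibility (all g_i <= 0): OK
Dual feasibility (all lambda_i >= 0): OK
Complementary slackness (lambda_i * g_i(x) = 0 for all i): OK

Verdict: yes, KKT holds.

yes


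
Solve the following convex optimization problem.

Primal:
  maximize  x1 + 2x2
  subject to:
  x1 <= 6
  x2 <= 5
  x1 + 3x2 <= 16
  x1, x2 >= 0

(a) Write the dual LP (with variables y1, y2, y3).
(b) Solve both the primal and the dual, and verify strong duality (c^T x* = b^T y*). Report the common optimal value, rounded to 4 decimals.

The standard primal-dual pair for 'max c^T x s.t. A x <= b, x >= 0' is:
  Dual:  min b^T y  s.t.  A^T y >= c,  y >= 0.

So the dual LP is:
  minimize  6y1 + 5y2 + 16y3
  subject to:
    y1 + y3 >= 1
    y2 + 3y3 >= 2
    y1, y2, y3 >= 0

Solving the primal: x* = (6, 3.3333).
  primal value c^T x* = 12.6667.
Solving the dual: y* = (0.3333, 0, 0.6667).
  dual value b^T y* = 12.6667.
Strong duality: c^T x* = b^T y*. Confirmed.

12.6667


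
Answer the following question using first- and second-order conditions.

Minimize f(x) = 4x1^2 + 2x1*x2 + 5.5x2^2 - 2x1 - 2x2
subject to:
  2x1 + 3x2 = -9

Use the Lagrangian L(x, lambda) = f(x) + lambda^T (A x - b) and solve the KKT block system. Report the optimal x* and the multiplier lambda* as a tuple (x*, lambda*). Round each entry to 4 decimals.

Form the Lagrangian:
  L(x, lambda) = (1/2) x^T Q x + c^T x + lambda^T (A x - b)
Stationarity (grad_x L = 0): Q x + c + A^T lambda = 0.
Primal feasibility: A x = b.

This gives the KKT block system:
  [ Q   A^T ] [ x     ]   [-c ]
  [ A    0  ] [ lambda ] = [ b ]

Solving the linear system:
  x*      = (-1.5, -2)
  lambda* = (9)
  f(x*)   = 44

x* = (-1.5, -2), lambda* = (9)


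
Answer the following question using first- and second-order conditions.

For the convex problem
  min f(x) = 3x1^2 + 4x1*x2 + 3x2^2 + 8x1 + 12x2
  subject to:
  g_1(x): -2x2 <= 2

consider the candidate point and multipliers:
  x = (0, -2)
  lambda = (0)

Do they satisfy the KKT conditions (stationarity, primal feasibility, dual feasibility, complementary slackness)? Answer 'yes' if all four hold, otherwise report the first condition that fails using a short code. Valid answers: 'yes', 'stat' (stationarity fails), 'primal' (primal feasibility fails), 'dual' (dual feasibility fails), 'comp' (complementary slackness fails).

Gradient of f: grad f(x) = Q x + c = (0, 0)
Constraint values g_i(x) = a_i^T x - b_i:
  g_1((0, -2)) = 2
Stationarity residual: grad f(x) + sum_i lambda_i a_i = (0, 0)
  -> stationarity OK
Primal feasibility (all g_i <= 0): FAILS
Dual feasibility (all lambda_i >= 0): OK
Complementary slackness (lambda_i * g_i(x) = 0 for all i): OK

Verdict: the first failing condition is primal_feasibility -> primal.

primal


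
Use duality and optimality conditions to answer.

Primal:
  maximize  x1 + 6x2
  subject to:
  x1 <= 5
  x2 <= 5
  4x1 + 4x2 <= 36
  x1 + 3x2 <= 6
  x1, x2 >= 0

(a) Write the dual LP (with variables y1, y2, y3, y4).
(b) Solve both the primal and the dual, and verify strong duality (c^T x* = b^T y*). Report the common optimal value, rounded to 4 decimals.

The standard primal-dual pair for 'max c^T x s.t. A x <= b, x >= 0' is:
  Dual:  min b^T y  s.t.  A^T y >= c,  y >= 0.

So the dual LP is:
  minimize  5y1 + 5y2 + 36y3 + 6y4
  subject to:
    y1 + 4y3 + y4 >= 1
    y2 + 4y3 + 3y4 >= 6
    y1, y2, y3, y4 >= 0

Solving the primal: x* = (0, 2).
  primal value c^T x* = 12.
Solving the dual: y* = (0, 0, 0, 2).
  dual value b^T y* = 12.
Strong duality: c^T x* = b^T y*. Confirmed.

12


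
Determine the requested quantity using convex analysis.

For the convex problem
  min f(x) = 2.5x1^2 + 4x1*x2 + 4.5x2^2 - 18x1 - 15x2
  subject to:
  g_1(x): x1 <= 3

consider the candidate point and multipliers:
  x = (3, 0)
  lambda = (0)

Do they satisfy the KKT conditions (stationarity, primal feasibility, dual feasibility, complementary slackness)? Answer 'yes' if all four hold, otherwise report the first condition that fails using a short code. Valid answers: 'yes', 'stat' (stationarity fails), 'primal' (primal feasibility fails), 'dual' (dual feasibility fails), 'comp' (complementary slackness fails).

Gradient of f: grad f(x) = Q x + c = (-3, -3)
Constraint values g_i(x) = a_i^T x - b_i:
  g_1((3, 0)) = 0
Stationarity residual: grad f(x) + sum_i lambda_i a_i = (-3, -3)
  -> stationarity FAILS
Primal feasibility (all g_i <= 0): OK
Dual feasibility (all lambda_i >= 0): OK
Complementary slackness (lambda_i * g_i(x) = 0 for all i): OK

Verdict: the first failing condition is stationarity -> stat.

stat


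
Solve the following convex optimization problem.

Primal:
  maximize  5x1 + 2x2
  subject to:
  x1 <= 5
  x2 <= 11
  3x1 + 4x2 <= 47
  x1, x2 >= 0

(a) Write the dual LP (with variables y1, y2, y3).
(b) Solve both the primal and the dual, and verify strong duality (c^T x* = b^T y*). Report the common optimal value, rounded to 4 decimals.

The standard primal-dual pair for 'max c^T x s.t. A x <= b, x >= 0' is:
  Dual:  min b^T y  s.t.  A^T y >= c,  y >= 0.

So the dual LP is:
  minimize  5y1 + 11y2 + 47y3
  subject to:
    y1 + 3y3 >= 5
    y2 + 4y3 >= 2
    y1, y2, y3 >= 0

Solving the primal: x* = (5, 8).
  primal value c^T x* = 41.
Solving the dual: y* = (3.5, 0, 0.5).
  dual value b^T y* = 41.
Strong duality: c^T x* = b^T y*. Confirmed.

41


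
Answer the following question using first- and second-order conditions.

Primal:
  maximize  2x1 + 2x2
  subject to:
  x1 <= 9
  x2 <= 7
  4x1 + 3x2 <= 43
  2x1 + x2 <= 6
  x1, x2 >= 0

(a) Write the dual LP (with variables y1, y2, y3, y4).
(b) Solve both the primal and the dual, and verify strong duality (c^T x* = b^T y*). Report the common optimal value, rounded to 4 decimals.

The standard primal-dual pair for 'max c^T x s.t. A x <= b, x >= 0' is:
  Dual:  min b^T y  s.t.  A^T y >= c,  y >= 0.

So the dual LP is:
  minimize  9y1 + 7y2 + 43y3 + 6y4
  subject to:
    y1 + 4y3 + 2y4 >= 2
    y2 + 3y3 + y4 >= 2
    y1, y2, y3, y4 >= 0

Solving the primal: x* = (0, 6).
  primal value c^T x* = 12.
Solving the dual: y* = (0, 0, 0, 2).
  dual value b^T y* = 12.
Strong duality: c^T x* = b^T y*. Confirmed.

12


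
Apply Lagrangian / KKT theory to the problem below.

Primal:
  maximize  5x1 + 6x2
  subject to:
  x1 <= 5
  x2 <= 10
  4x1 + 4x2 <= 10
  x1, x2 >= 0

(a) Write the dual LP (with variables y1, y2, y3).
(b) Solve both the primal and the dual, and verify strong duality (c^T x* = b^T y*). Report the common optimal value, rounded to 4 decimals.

The standard primal-dual pair for 'max c^T x s.t. A x <= b, x >= 0' is:
  Dual:  min b^T y  s.t.  A^T y >= c,  y >= 0.

So the dual LP is:
  minimize  5y1 + 10y2 + 10y3
  subject to:
    y1 + 4y3 >= 5
    y2 + 4y3 >= 6
    y1, y2, y3 >= 0

Solving the primal: x* = (0, 2.5).
  primal value c^T x* = 15.
Solving the dual: y* = (0, 0, 1.5).
  dual value b^T y* = 15.
Strong duality: c^T x* = b^T y*. Confirmed.

15


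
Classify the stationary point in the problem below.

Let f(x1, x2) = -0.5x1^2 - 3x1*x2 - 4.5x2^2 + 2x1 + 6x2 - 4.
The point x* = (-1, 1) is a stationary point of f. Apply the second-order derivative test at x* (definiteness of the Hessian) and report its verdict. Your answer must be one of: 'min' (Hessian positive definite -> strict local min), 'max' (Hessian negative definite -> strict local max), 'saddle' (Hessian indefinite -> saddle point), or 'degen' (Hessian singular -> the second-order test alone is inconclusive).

Compute the Hessian H = grad^2 f:
  H = [[-1, -3], [-3, -9]]
Verify stationarity: grad f(x*) = H x* + g = (0, 0).
Eigenvalues of H: -10, 0.
H has a zero eigenvalue (singular; negative semidefinite but not definite), so H is neither positive definite, negative definite, nor indefinite. The second-order test alone is inconclusive -> degen.
(Indeed, f is constant along the null direction of H through x*, so x* is not a strict local extremum.)

degen


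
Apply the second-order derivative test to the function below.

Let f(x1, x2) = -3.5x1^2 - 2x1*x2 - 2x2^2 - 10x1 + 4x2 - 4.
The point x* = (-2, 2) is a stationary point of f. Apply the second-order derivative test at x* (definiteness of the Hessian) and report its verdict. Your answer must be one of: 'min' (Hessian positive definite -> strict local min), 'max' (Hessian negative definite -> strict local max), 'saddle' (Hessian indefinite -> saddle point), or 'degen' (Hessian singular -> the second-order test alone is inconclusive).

Compute the Hessian H = grad^2 f:
  H = [[-7, -2], [-2, -4]]
Verify stationarity: grad f(x*) = H x* + g = (0, 0).
Eigenvalues of H: -8, -3.
Both eigenvalues < 0, so H is negative definite -> x* is a strict local max.

max


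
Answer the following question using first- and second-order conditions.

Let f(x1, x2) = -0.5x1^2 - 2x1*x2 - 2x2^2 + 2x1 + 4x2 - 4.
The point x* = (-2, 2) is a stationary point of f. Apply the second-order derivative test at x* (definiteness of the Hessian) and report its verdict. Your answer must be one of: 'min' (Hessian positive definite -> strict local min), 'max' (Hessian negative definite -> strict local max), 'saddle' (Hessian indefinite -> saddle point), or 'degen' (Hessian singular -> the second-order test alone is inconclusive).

Compute the Hessian H = grad^2 f:
  H = [[-1, -2], [-2, -4]]
Verify stationarity: grad f(x*) = H x* + g = (0, 0).
Eigenvalues of H: -5, 0.
H has a zero eigenvalue (singular; negative semidefinite but not definite), so H is neither positive definite, negative definite, nor indefinite. The second-order test alone is inconclusive -> degen.
(Indeed, f is constant along the null direction of H through x*, so x* is not a strict local extremum.)

degen


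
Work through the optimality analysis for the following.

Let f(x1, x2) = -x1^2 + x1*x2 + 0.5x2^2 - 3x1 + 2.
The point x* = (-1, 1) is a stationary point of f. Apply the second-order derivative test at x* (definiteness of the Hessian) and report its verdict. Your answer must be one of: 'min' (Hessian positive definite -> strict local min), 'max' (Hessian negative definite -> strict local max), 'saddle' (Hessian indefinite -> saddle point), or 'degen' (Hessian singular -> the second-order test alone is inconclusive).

Compute the Hessian H = grad^2 f:
  H = [[-2, 1], [1, 1]]
Verify stationarity: grad f(x*) = H x* + g = (0, 0).
Eigenvalues of H: -2.3028, 1.3028.
Eigenvalues have mixed signs, so H is indefinite -> x* is a saddle point.

saddle


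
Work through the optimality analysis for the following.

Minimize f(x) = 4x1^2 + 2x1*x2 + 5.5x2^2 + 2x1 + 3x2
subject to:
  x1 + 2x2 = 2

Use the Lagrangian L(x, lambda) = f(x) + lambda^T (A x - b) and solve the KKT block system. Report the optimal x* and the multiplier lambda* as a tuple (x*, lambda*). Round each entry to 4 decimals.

Form the Lagrangian:
  L(x, lambda) = (1/2) x^T Q x + c^T x + lambda^T (A x - b)
Stationarity (grad_x L = 0): Q x + c + A^T lambda = 0.
Primal feasibility: A x = b.

This gives the KKT block system:
  [ Q   A^T ] [ x     ]   [-c ]
  [ A    0  ] [ lambda ] = [ b ]

Solving the linear system:
  x*      = (0.3429, 0.8286)
  lambda* = (-6.4)
  f(x*)   = 7.9857

x* = (0.3429, 0.8286), lambda* = (-6.4)


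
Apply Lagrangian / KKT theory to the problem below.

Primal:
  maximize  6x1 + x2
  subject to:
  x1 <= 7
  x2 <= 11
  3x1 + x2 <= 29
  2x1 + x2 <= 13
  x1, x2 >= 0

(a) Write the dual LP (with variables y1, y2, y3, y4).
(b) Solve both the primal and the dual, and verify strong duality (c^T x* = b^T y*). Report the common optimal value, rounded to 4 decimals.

The standard primal-dual pair for 'max c^T x s.t. A x <= b, x >= 0' is:
  Dual:  min b^T y  s.t.  A^T y >= c,  y >= 0.

So the dual LP is:
  minimize  7y1 + 11y2 + 29y3 + 13y4
  subject to:
    y1 + 3y3 + 2y4 >= 6
    y2 + y3 + y4 >= 1
    y1, y2, y3, y4 >= 0

Solving the primal: x* = (6.5, 0).
  primal value c^T x* = 39.
Solving the dual: y* = (0, 0, 0, 3).
  dual value b^T y* = 39.
Strong duality: c^T x* = b^T y*. Confirmed.

39


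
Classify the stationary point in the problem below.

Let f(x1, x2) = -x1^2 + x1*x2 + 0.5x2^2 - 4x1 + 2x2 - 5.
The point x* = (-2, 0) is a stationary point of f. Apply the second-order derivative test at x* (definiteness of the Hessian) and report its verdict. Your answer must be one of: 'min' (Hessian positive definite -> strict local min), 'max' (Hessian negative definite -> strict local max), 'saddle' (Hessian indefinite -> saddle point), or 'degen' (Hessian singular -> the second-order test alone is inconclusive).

Compute the Hessian H = grad^2 f:
  H = [[-2, 1], [1, 1]]
Verify stationarity: grad f(x*) = H x* + g = (0, 0).
Eigenvalues of H: -2.3028, 1.3028.
Eigenvalues have mixed signs, so H is indefinite -> x* is a saddle point.

saddle


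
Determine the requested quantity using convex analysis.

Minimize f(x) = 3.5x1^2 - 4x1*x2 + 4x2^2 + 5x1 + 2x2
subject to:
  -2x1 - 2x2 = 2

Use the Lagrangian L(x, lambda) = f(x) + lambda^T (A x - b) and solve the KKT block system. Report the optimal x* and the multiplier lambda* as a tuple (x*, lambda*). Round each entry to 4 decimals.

Form the Lagrangian:
  L(x, lambda) = (1/2) x^T Q x + c^T x + lambda^T (A x - b)
Stationarity (grad_x L = 0): Q x + c + A^T lambda = 0.
Primal feasibility: A x = b.

This gives the KKT block system:
  [ Q   A^T ] [ x     ]   [-c ]
  [ A    0  ] [ lambda ] = [ b ]

Solving the linear system:
  x*      = (-0.6522, -0.3478)
  lambda* = (0.913)
  f(x*)   = -2.8913

x* = (-0.6522, -0.3478), lambda* = (0.913)
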